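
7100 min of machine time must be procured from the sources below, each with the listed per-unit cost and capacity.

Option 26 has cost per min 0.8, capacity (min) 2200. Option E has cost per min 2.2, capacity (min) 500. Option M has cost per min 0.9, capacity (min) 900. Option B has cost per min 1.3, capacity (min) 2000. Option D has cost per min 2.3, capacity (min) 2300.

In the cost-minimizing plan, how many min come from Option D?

1500

Fill from the cheapest source first.
Option 26 at 0.8: take all 2200 min → 4900 still needed.
Take 900 from Option M at 0.9 → need 4000 more.
Option B at 1.3: take all 2000 min → 2000 still needed.
Option E at 2.2: take all 500 min → 1500 still needed.
Take 1500 from Option D at 2.3 to finish.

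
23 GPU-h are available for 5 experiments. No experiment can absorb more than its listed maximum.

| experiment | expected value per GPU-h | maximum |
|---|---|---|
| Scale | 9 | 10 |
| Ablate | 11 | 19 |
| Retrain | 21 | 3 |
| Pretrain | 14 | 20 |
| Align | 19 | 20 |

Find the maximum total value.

443

Highest expected value per GPU-h first: Retrain 21 > Align 19 > Pretrain 14 > Ablate 11 > Scale 9.
Give Retrain 3 to hit its cap of 3 ; 20 left.
Align: +20 to 20 (cap) ; 0 left.
Total = 21×3 + 19×20 = 443.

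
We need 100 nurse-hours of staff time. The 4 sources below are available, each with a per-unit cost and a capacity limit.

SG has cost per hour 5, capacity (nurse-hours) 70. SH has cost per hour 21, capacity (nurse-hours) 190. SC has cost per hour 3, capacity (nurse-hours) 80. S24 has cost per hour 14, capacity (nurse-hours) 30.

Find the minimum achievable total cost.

340

Use sources in increasing cost order.
SC (3): use full 80 — 20 nurse-hours to go.
SG at 5: take 20 of its 70 — requirement met.
S24, SH: unused.
Cost = 80×3 + 20×5 = 340.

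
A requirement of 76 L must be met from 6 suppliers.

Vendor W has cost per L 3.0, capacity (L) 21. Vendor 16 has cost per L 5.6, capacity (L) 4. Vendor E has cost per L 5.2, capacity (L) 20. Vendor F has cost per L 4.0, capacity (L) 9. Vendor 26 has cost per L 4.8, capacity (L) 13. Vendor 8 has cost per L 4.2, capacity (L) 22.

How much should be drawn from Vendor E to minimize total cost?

11

Fill from the cheapest supplier first.
Vendor W at 3.0: take all 21 L — 55 still needed.
Vendor F (4.0): use full 9 — 46 L to go.
Vendor 8 at 4.2: take all 22 L — 24 still needed.
Vendor 26 at 4.8: take all 13 L — 11 still needed.
Vendor E (5.2): take the remaining 11 — done.
Vendor 16: unused.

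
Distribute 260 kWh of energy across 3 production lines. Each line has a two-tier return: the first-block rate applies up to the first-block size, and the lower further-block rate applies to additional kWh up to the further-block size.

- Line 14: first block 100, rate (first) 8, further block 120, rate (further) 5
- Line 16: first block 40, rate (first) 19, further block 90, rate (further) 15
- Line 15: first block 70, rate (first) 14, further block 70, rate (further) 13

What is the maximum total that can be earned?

Rank every tier by rate: Line 16/T1 19 > Line 16/T2 15 > Line 15/T1 14 > Line 15/T2 13 > Line 14/T1 8 > Line 14/T2 5.
Line 16 T1 at 19: fill all 40 — 220 left.
Line 16/T2 (15): +90 — 130 left.
Line 15 T1 at 14: fill all 70 — 60 left.
60 remain; put them into Line 15 T2 at 13.
Total = 19×40 + 15×90 + 14×70 + 13×60 = 3870.

3870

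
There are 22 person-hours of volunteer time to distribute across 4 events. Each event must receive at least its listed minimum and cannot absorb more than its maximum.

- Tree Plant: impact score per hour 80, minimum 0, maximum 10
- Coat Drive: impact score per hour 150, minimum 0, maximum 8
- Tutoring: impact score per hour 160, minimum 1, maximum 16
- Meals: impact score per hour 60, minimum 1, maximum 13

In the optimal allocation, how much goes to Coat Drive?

Meeting every minimum uses 0+0+1+1 = 2 person-hours, leaving 20.
Highest impact score per hour first: Tutoring 160 > Coat Drive 150 > Tree Plant 80 > Meals 60.
Give Tutoring 15 more to hit its cap of 16 ; 5 left.
Only 5 left; Coat Drive takes them to reach 5.

5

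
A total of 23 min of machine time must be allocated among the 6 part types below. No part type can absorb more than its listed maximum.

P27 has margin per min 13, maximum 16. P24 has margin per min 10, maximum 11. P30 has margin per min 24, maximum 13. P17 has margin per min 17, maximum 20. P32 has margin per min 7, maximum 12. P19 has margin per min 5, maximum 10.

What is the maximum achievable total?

482

Order the part types by margin per min: P30 24 > P17 17 > P27 13 > P24 10 > P32 7 > P19 5.
P30: +13 to 13 (cap) — 10 left.
P17 has room for 20 but only 10 remain, so it gets 10.
Total = 24×13 + 17×10 = 482.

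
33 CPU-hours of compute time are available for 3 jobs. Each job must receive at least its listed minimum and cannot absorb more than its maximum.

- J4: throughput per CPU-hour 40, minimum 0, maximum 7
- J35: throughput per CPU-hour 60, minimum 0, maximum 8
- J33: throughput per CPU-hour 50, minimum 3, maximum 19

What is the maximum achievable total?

1670

Meeting every minimum uses 0+0+3 = 3 CPU-hours, leaving 30.
Order the jobs by throughput per CPU-hour: J35 60 > J33 50 > J4 40.
J35: +8 to 8 (cap) → 22 left.
J33 takes 16 more to reach its cap of 19 → 6 left.
J4 has room for 7 more but only 6 remain, so it gets 6.
Total = 40×6 + 60×8 + 50×19 = 1670.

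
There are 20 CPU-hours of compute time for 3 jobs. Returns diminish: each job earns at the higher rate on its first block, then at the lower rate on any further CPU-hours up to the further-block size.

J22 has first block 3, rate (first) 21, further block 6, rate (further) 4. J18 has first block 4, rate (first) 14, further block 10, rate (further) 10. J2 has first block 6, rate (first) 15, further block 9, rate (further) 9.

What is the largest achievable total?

Order all 6 blocks by rate: J22/first 21 > J2/first 15 > J18/first 14 > J18/second 10 > J2/second 9 > J22/second 4.
J22/first (21): +3 ; 17 left.
Fill J2 first block (6 at 15) ; 11 left.
J18 first at 14: fill all 4 ; 7 left.
J18/second: +7 of 10 at 10; pool empty.
Total = 21×3 + 15×6 + 14×4 + 10×7 = 279.

279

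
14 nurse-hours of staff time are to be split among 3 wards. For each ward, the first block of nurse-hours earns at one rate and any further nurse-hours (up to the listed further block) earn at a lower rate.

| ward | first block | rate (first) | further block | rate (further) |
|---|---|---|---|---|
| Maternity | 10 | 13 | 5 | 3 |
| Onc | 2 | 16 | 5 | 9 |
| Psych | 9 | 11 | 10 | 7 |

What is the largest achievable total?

184

Order all 6 blocks by rate: Onc/first 16 > Maternity/first 13 > Psych/first 11 > Onc/second 9 > Psych/second 7 > Maternity/second 3.
Fill Onc first block (2 at 16) — 12 left.
Maternity/first (13): +10 — 2 left.
2 remain; put them into Psych first at 11.
Total = 16×2 + 13×10 + 11×2 = 184.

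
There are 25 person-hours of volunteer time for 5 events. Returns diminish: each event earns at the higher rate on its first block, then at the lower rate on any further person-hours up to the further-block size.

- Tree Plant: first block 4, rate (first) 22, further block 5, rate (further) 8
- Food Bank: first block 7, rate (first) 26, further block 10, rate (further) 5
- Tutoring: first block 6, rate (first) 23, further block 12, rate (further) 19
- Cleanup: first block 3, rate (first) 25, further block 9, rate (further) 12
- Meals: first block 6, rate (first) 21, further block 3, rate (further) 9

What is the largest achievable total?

588

Treat each block as its own option and order by rate: Food Bank/tier1 26 > Cleanup/tier1 25 > Tutoring/tier1 23 > Tree Plant/tier1 22 > Meals/tier1 21 > Tutoring/tier2 19 > Cleanup/tier2 12 > Meals/tier2 9 > Tree Plant/tier2 8 > Food Bank/tier2 5.
Fill Food Bank tier1 block (7 at 26) ; 18 left.
Fill Cleanup tier1 block (3 at 25) ; 15 left.
Tutoring tier1 at 23: fill all 6 ; 9 left.
Tree Plant tier1 at 22: fill all 4 ; 5 left.
Meals/tier1: +5 of 6 at 21; pool empty.
Total = 26×7 + 25×3 + 23×6 + 22×4 + 21×5 = 588.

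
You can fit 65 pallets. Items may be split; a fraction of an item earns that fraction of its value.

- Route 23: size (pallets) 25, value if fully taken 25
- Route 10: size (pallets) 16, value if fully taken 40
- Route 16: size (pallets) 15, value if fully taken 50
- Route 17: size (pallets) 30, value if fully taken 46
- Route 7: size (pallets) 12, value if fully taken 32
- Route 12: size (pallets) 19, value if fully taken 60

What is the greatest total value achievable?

186.6

Rank by value-to-size ratio: Route 16 50/15≈3.33, Route 12 60/19≈3.16, Route 7 32/12≈2.67, Route 10 40/16≈2.5, Route 17 46/30≈1.53, Route 23 25/25≈1.
Take all of Route 16 (15 pallets, value 50) — 50 pallets left.
All 19 pallets of Route 12 fit (value 60) — 31 remain.
All 12 pallets of Route 7 fit (value 32) — 19 remain.
Route 10: take in full, 16 pallets for value 40 — 3 left.
Fill the last 3 pallets with part of Route 17: 3/30 of it earns 4.6.
Total value = 186.6.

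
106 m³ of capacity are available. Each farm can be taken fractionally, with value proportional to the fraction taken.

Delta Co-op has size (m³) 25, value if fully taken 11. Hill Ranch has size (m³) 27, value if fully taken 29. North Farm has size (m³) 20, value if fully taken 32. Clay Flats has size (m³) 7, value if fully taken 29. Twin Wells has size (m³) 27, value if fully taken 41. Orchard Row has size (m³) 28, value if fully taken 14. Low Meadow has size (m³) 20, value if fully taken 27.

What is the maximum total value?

Rank by value-to-size ratio: Clay Flats 29/7≈4.14, North Farm 32/20≈1.6, Twin Wells 41/27≈1.52, Low Meadow 27/20≈1.35, Hill Ranch 29/27≈1.07, Orchard Row 14/28≈0.5, Delta Co-op 11/25≈0.44.
Clay Flats: take in full, 7 m³ for value 29 ; 99 left.
North Farm: take in full, 20 m³ for value 32 ; 79 left.
Twin Wells: take in full, 27 m³ for value 41 ; 52 left.
Low Meadow: take in full, 20 m³ for value 27 ; 32 left.
Hill Ranch: take in full, 27 m³ for value 29 ; 5 left.
Only 5 m³ remain; take 5/28 of Orchard Row for value 14×5/28 = 2.5.
Total value = 160.5.

160.5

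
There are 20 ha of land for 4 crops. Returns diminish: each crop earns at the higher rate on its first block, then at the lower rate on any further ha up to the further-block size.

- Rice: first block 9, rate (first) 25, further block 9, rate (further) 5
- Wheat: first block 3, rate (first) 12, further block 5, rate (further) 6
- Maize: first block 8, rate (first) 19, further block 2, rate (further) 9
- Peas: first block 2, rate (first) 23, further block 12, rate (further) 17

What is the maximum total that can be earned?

440

Treat each block as its own option and order by rate: Rice/T1 25 > Peas/T1 23 > Maize/T1 19 > Peas/T2 17 > Wheat/T1 12 > Maize/T2 9 > Wheat/T2 6 > Rice/T2 5.
Rice/T1 (25): +9 ; 11 left.
Peas T1 at 23: fill all 2 ; 9 left.
Maize/T1 (19): +8 ; 1 left.
1 remain; put them into Peas T2 at 17.
Total = 25×9 + 23×2 + 19×8 + 17×1 = 440.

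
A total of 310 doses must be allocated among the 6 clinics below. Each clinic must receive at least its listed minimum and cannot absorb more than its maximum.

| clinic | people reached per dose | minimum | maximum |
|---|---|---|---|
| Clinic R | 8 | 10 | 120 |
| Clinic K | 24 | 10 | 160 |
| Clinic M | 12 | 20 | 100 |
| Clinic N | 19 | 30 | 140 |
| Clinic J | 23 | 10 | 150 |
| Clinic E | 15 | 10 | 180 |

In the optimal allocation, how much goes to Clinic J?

Meeting every minimum uses 10+10+20+30+10+10 = 90 doses, leaving 220.
Order the clinics by people reached per dose: Clinic K 24 > Clinic J 23 > Clinic N 19 > Clinic E 15 > Clinic M 12 > Clinic R 8.
Clinic K takes 150 more to reach its cap of 160 ; 70 left.
Only 70 left; Clinic J takes them to reach 80.

80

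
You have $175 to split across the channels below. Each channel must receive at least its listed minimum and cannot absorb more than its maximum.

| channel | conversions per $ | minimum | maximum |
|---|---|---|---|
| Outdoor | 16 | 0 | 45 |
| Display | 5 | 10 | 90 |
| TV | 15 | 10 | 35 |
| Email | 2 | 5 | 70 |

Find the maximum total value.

Meeting every minimum uses 0+10+10+5 = 25 $, leaving 150.
Highest conversions per $ first: Outdoor 16 > TV 15 > Display 5 > Email 2.
Outdoor: +45 to 45 (cap) — 105 left.
TV: +25 to 35 (cap) — 80 left.
Display: +80 to 90 (cap) — 0 left.
Total = 16×45 + 5×90 + 15×35 + 2×5 = 1705.

1705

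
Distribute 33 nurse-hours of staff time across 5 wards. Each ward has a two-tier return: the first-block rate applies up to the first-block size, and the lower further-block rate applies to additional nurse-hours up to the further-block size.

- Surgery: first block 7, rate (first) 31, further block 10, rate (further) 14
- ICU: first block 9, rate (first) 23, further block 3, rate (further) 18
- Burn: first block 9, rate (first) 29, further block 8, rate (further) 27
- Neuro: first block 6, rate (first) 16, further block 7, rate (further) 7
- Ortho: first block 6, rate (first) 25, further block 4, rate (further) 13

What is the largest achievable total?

Treat each block as its own option and order by rate: Surgery/tier1 31 > Burn/tier1 29 > Burn/tier2 27 > Ortho/tier1 25 > ICU/tier1 23 > ICU/tier2 18 > Neuro/tier1 16 > Surgery/tier2 14 > Ortho/tier2 13 > Neuro/tier2 7.
Fill Surgery tier1 block (7 at 31) ; 26 left.
Fill Burn tier1 block (9 at 29) ; 17 left.
Burn tier2 at 27: fill all 8 ; 9 left.
Ortho tier1 at 25: fill all 6 ; 3 left.
ICU tier1 at 23: only 3 left, fill 3.
Total = 31×7 + 29×9 + 27×8 + 25×6 + 23×3 = 913.

913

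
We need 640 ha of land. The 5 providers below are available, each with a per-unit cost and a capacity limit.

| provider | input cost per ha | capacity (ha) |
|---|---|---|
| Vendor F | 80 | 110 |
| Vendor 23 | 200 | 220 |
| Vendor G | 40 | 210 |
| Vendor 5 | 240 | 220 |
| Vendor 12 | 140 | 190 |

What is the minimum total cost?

Cheapest first:
Vendor G at 40: take all 210 ha — 430 still needed.
Take 110 from Vendor F at 80 — need 320 more.
Take 190 from Vendor 12 at 140 — need 130 more.
Vendor 23 (200): take the remaining 130 — done.
Vendor 5: unused.
Cost = 210×40 + 110×80 + 190×140 + 130×200 = 69800.

69800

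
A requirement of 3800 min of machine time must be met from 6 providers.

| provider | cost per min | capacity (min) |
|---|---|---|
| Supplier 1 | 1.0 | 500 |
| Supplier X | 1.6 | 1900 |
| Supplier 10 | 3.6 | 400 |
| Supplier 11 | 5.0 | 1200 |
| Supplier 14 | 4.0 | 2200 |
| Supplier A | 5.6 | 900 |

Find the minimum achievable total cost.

Fill from the cheapest provider first.
Supplier 1 (1.0): use full 500 — 3300 min to go.
Take 1900 from Supplier X at 1.6 — need 1400 more.
Supplier 10 at 3.6: take all 400 min — 1000 still needed.
Supplier 14 at 4.0: take 1000 of its 2200 — requirement met.
Supplier 11, Supplier A: unused.
Cost = 500×1.0 + 1900×1.6 + 400×3.6 + 1000×4.0 = 8980.

8980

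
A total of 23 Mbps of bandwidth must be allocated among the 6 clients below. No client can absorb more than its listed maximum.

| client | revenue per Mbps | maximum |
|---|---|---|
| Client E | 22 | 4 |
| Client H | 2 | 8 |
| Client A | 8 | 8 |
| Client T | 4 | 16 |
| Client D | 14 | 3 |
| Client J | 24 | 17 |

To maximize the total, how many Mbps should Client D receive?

2

Rank by revenue per Mbps: Client J 24 > Client E 22 > Client D 14 > Client A 8 > Client T 4 > Client H 2.
Client J takes 17 to reach its cap of 17 ; 6 left.
Client E: +4 to 4 (cap) ; 2 left.
Client D has room for 3 but only 2 remain, so it gets 2.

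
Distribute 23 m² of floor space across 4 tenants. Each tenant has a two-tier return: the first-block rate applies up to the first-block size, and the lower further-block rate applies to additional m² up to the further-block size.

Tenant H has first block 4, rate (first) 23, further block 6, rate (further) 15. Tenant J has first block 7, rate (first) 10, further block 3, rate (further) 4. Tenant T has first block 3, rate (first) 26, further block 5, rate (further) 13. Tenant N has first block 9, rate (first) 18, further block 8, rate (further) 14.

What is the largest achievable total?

Order all 8 blocks by rate: Tenant T/tier1 26 > Tenant H/tier1 23 > Tenant N/tier1 18 > Tenant H/tier2 15 > Tenant N/tier2 14 > Tenant T/tier2 13 > Tenant J/tier1 10 > Tenant J/tier2 4.
Fill Tenant T tier1 block (3 at 26) ; 20 left.
Tenant H tier1 at 23: fill all 4 ; 16 left.
Tenant N tier1 at 18: fill all 9 ; 7 left.
Tenant H/tier2 (15): +6 ; 1 left.
Tenant N tier2 at 14: only 1 left, fill 1.
Total = 26×3 + 23×4 + 18×9 + 15×6 + 14×1 = 436.

436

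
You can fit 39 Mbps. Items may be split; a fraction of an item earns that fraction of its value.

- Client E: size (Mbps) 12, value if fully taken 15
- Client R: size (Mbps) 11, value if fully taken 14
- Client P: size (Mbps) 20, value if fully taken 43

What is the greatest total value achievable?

Rank by value-to-size ratio: Client P 43/20≈2.15, Client R 14/11≈1.27, Client E 15/12≈1.25.
Take all of Client P (20 Mbps, value 43) ; 19 Mbps left.
Take all of Client R (11 Mbps, value 14) ; 8 Mbps left.
8 Mbps left: a 8/12 share of Client E gives 15×8/12 = 10.
Total value = 67.

67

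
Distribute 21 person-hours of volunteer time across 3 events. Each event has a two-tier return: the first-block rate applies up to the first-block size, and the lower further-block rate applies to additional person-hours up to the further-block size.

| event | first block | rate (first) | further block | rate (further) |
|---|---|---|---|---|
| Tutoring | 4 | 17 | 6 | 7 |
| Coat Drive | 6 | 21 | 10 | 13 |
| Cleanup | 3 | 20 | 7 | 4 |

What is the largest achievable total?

Rank every tier by rate: Coat Drive/tier1 21 > Cleanup/tier1 20 > Tutoring/tier1 17 > Coat Drive/tier2 13 > Tutoring/tier2 7 > Cleanup/tier2 4.
Coat Drive tier1 at 21: fill all 6 — 15 left.
Fill Cleanup tier1 block (3 at 20) — 12 left.
Fill Tutoring tier1 block (4 at 17) — 8 left.
8 remain; put them into Coat Drive tier2 at 13.
Total = 21×6 + 20×3 + 17×4 + 13×8 = 358.

358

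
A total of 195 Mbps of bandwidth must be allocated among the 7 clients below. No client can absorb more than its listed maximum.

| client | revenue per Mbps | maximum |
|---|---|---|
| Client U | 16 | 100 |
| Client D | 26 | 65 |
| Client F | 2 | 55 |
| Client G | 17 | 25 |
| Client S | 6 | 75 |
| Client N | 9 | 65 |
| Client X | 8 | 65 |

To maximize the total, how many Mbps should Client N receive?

Rank by revenue per Mbps: Client D 26 > Client G 17 > Client U 16 > Client N 9 > Client X 8 > Client S 6 > Client F 2.
Client D takes 65 to reach its cap of 65 → 130 left.
Give Client G 25 to hit its cap of 25 → 105 left.
Client U takes 100 to reach its cap of 100 → 5 left.
Client N has room for 65 but only 5 remain, so it gets 5.

5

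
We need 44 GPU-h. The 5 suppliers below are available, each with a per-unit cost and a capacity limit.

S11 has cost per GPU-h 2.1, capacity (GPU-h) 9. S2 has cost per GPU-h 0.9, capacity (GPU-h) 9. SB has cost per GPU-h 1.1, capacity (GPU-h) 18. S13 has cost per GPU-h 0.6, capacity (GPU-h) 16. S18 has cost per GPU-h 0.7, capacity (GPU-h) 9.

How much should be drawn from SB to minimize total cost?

Fill from the cheapest supplier first.
S13 at 0.6: take all 16 GPU-h → 28 still needed.
Take 9 from S18 at 0.7 → need 19 more.
S2 at 0.9: take all 9 GPU-h → 10 still needed.
SB at 1.1: take 10 of its 18 → requirement met.
S11: unused.

10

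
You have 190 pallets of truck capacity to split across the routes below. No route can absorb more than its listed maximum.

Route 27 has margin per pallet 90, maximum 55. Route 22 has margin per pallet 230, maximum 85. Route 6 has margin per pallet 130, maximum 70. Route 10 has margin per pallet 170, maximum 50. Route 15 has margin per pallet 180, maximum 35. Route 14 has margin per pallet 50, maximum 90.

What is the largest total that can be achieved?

36950

Rank by margin per pallet: Route 22 230 > Route 15 180 > Route 10 170 > Route 6 130 > Route 27 90 > Route 14 50.
Give Route 22 85 to hit its cap of 85 → 105 left.
Give Route 15 35 to hit its cap of 35 → 70 left.
Give Route 10 50 to hit its cap of 50 → 20 left.
Only 20 left; Route 6 takes them to reach 20.
Total = 230×85 + 130×20 + 170×50 + 180×35 = 36950.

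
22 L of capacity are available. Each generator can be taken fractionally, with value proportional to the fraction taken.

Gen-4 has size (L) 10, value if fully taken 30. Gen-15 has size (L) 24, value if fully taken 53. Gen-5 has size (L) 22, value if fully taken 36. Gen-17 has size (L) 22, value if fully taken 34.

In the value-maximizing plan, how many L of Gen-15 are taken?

12

Best value per unit of size first: Gen-4 30/10≈3, Gen-15 53/24≈2.21, Gen-5 36/22≈1.64, Gen-17 34/22≈1.55.
All 10 L of Gen-4 fit (value 30) ; 12 remain.
Fill the last 12 L with part of Gen-15: 12/24 of it earns 26.5.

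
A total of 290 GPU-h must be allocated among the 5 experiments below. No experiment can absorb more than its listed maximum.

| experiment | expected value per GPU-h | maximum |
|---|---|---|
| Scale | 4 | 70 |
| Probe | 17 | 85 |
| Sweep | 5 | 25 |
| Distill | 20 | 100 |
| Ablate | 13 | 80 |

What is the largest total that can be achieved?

Rank by expected value per GPU-h: Distill 20 > Probe 17 > Ablate 13 > Sweep 5 > Scale 4.
Distill: +100 to 100 (cap) → 190 left.
Probe takes 85 to reach its cap of 85 → 105 left.
Ablate takes 80 to reach its cap of 80 → 25 left.
Sweep: +25 to 25 (cap) → 0 left.
Total = 17×85 + 5×25 + 20×100 + 13×80 = 4610.

4610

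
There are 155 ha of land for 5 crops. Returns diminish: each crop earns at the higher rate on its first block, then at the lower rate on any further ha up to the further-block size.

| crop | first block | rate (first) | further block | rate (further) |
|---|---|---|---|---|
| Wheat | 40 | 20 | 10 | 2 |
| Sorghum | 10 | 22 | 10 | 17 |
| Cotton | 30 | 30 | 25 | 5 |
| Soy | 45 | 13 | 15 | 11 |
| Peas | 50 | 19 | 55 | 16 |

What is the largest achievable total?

Treat each block as its own option and order by rate: Cotton/T1 30 > Sorghum/T1 22 > Wheat/T1 20 > Peas/T1 19 > Sorghum/T2 17 > Peas/T2 16 > Soy/T1 13 > Soy/T2 11 > Cotton/T2 5 > Wheat/T2 2.
Cotton/T1 (30): +30 → 125 left.
Sorghum/T1 (22): +10 → 115 left.
Wheat/T1 (20): +40 → 75 left.
Fill Peas T1 block (50 at 19) → 25 left.
Sorghum/T2 (17): +10 → 15 left.
Peas/T2: +15 of 55 at 16; pool empty.
Total = 30×30 + 22×10 + 20×40 + 19×50 + 17×10 + 16×15 = 3280.

3280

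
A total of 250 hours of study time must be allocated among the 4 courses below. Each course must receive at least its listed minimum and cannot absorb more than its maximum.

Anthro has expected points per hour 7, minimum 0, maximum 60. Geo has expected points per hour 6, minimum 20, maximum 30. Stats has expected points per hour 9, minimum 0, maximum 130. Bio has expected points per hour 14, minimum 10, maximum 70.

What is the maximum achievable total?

2480

Meeting every minimum uses 0+20+0+10 = 30 hours, leaving 220.
Highest expected points per hour first: Bio 14 > Stats 9 > Anthro 7 > Geo 6.
Give Bio 60 more to hit its cap of 70 ; 160 left.
Give Stats 130 more to hit its cap of 130 ; 30 left.
Anthro: +30 (room for 60) → 30. Pool exhausted.
Total = 7×30 + 6×20 + 9×130 + 14×70 = 2480.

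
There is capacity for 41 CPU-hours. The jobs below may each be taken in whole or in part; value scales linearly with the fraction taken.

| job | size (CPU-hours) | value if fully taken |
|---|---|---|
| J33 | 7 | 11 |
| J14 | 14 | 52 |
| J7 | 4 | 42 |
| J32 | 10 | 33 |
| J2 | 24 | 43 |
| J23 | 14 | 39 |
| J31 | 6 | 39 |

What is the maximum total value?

Best value per unit of size first: J7 42/4≈10.5, J31 39/6≈6.5, J14 52/14≈3.71, J32 33/10≈3.3, J23 39/14≈2.79, J2 43/24≈1.79, J33 11/7≈1.57.
J7: take in full, 4 CPU-hours for value 42 ; 37 left.
All 6 CPU-hours of J31 fit (value 39) ; 31 remain.
All 14 CPU-hours of J14 fit (value 52) ; 17 remain.
All 10 CPU-hours of J32 fit (value 33) ; 7 remain.
Only 7 CPU-hours remain; take 7/14 of J23 for value 39×7/14 = 19.5.
Total value = 185.5.

185.5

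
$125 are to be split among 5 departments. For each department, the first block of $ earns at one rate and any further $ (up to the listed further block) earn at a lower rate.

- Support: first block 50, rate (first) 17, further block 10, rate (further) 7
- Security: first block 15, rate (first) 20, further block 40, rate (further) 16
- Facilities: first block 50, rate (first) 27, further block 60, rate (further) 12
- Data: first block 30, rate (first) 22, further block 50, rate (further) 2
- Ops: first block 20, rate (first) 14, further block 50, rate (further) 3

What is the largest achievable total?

2820

Treat each block as its own option and order by rate: Facilities/tier1 27 > Data/tier1 22 > Security/tier1 20 > Support/tier1 17 > Security/tier2 16 > Ops/tier1 14 > Facilities/tier2 12 > Support/tier2 7 > Ops/tier2 3 > Data/tier2 2.
Fill Facilities tier1 block (50 at 27) → 75 left.
Fill Data tier1 block (30 at 22) → 45 left.
Security tier1 at 20: fill all 15 → 30 left.
Support/tier1: +30 of 50 at 17; pool empty.
Total = 27×50 + 22×30 + 20×15 + 17×30 = 2820.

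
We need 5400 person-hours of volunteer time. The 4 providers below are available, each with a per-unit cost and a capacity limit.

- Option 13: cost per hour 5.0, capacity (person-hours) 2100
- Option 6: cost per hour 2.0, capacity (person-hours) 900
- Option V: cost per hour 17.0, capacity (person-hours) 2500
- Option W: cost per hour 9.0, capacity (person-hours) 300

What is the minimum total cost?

50700

Cheapest first:
Option 6 (2.0): use full 900 → 4500 person-hours to go.
Option 13 (5.0): use full 2100 → 2400 person-hours to go.
Option W (9.0): use full 300 → 2100 person-hours to go.
Option V (17.0): take the remaining 2100 → done.
Cost = 900×2.0 + 2100×5.0 + 300×9.0 + 2100×17.0 = 50700.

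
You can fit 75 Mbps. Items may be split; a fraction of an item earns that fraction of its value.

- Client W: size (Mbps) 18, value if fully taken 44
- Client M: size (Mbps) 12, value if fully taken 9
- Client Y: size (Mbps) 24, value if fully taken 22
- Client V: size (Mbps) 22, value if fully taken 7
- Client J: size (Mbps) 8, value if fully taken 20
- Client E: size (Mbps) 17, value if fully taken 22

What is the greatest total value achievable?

114

Sort by value density: Client J 20/8≈2.5, Client W 44/18≈2.44, Client E 22/17≈1.29, Client Y 22/24≈0.917, Client M 9/12≈0.75, Client V 7/22≈0.318.
Take all of Client J (8 Mbps, value 20) — 67 Mbps left.
All 18 Mbps of Client W fit (value 44) — 49 remain.
Client E: take in full, 17 Mbps for value 22 — 32 left.
Take all of Client Y (24 Mbps, value 22) — 8 Mbps left.
Only 8 Mbps remain; take 8/12 of Client M for value 9×8/12 = 6.
Total value = 114.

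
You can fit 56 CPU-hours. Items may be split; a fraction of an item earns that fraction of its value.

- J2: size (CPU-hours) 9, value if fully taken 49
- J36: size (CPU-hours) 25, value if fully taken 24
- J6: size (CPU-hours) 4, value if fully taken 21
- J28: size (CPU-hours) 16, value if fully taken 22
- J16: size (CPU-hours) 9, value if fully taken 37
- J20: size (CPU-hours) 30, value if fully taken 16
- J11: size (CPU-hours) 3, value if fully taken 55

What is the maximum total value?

Sort by value density: J11 55/3≈18.3, J2 49/9≈5.44, J6 21/4≈5.25, J16 37/9≈4.11, J28 22/16≈1.38, J36 24/25≈0.96, J20 16/30≈0.533.
All 3 CPU-hours of J11 fit (value 55) → 53 remain.
J2: take in full, 9 CPU-hours for value 49 → 44 left.
Take all of J6 (4 CPU-hours, value 21) → 40 CPU-hours left.
Take all of J16 (9 CPU-hours, value 37) → 31 CPU-hours left.
All 16 CPU-hours of J28 fit (value 22) → 15 remain.
Only 15 CPU-hours remain; take 15/25 of J36 for value 24×15/25 = 14.4.
Total value = 198.4.

198.4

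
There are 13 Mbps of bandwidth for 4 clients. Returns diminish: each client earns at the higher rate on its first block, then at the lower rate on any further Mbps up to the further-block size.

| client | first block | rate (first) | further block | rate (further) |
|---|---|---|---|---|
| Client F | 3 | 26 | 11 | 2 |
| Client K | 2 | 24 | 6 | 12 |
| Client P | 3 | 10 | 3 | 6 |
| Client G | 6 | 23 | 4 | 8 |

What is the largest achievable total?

Treat each block as its own option and order by rate: Client F/first 26 > Client K/first 24 > Client G/first 23 > Client K/second 12 > Client P/first 10 > Client G/second 8 > Client P/second 6 > Client F/second 2.
Fill Client F first block (3 at 26) → 10 left.
Fill Client K first block (2 at 24) → 8 left.
Client G first at 23: fill all 6 → 2 left.
Client K/second: +2 of 6 at 12; pool empty.
Total = 26×3 + 24×2 + 23×6 + 12×2 = 288.

288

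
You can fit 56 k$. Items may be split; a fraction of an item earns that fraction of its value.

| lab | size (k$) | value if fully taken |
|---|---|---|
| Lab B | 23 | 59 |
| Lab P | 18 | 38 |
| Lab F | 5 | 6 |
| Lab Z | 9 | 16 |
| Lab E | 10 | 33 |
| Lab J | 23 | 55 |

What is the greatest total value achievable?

Rank by value-to-size ratio: Lab E 33/10≈3.3, Lab B 59/23≈2.57, Lab J 55/23≈2.39, Lab P 38/18≈2.11, Lab Z 16/9≈1.78, Lab F 6/5≈1.2.
All 10 k$ of Lab E fit (value 33) → 46 remain.
Lab B: take in full, 23 k$ for value 59 → 23 left.
Take all of Lab J (23 k$, value 55) → 0 k$ left.
Total value = 147.

147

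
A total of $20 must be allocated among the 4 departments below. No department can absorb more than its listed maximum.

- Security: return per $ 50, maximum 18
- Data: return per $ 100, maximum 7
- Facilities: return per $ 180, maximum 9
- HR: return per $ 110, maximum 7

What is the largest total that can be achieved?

2790

Highest return per $ first: Facilities 180 > HR 110 > Data 100 > Security 50.
Give Facilities 9 to hit its cap of 9 ; 11 left.
HR: +7 to 7 (cap) ; 4 left.
Data has room for 7 but only 4 remain, so it gets 4.
Total = 100×4 + 180×9 + 110×7 = 2790.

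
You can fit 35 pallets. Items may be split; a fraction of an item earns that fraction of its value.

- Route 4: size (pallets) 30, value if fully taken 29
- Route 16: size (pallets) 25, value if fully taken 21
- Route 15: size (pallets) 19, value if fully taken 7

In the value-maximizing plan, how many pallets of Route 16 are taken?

5

Rank by value-to-size ratio: Route 4 29/30≈0.967, Route 16 21/25≈0.84, Route 15 7/19≈0.368.
Take all of Route 4 (30 pallets, value 29) ; 5 pallets left.
5 pallets left: a 5/25 share of Route 16 gives 21×5/25 = 4.2.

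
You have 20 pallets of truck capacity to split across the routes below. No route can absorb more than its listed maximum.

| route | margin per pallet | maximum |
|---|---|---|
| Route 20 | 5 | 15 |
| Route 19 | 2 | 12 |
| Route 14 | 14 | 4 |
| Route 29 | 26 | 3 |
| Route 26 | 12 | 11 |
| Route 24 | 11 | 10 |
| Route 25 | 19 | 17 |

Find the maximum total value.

Highest margin per pallet first: Route 29 26 > Route 25 19 > Route 14 14 > Route 26 12 > Route 24 11 > Route 20 5 > Route 19 2.
Route 29: +3 to 3 (cap) — 17 left.
Give Route 25 17 to hit its cap of 17 — 0 left.
Total = 26×3 + 19×17 = 401.

401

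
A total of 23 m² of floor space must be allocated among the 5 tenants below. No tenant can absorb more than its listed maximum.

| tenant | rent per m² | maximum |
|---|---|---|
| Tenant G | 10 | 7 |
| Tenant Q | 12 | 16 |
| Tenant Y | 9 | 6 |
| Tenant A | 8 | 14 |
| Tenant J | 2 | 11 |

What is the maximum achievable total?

262

Rank by rent per m²: Tenant Q 12 > Tenant G 10 > Tenant Y 9 > Tenant A 8 > Tenant J 2.
Give Tenant Q 16 to hit its cap of 16 — 7 left.
Give Tenant G 7 to hit its cap of 7 — 0 left.
Total = 10×7 + 12×16 = 262.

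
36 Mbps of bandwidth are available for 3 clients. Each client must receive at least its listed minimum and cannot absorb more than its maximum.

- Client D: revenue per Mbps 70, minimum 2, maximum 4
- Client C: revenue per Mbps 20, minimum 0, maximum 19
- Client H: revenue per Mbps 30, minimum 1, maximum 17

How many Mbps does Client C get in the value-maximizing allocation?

Meeting every minimum uses 2+0+1 = 3 Mbps, leaving 33.
Order the clients by revenue per Mbps: Client D 70 > Client H 30 > Client C 20.
Client D takes 2 more to reach its cap of 4 → 31 left.
Client H takes 16 more to reach its cap of 17 → 15 left.
Client C has room for 19 more but only 15 remain, so it gets 15.

15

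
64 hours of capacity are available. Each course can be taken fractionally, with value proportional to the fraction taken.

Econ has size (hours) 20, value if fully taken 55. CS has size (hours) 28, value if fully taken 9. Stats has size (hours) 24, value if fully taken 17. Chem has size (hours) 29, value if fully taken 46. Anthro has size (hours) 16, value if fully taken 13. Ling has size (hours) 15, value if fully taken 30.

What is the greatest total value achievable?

Rank by value-to-size ratio: Econ 55/20≈2.75, Ling 30/15≈2, Chem 46/29≈1.59, Anthro 13/16≈0.812, Stats 17/24≈0.708, CS 9/28≈0.321.
Take all of Econ (20 hours, value 55) ; 44 hours left.
Take all of Ling (15 hours, value 30) ; 29 hours left.
All 29 hours of Chem fit (value 46) ; 0 remain.
Total value = 131.

131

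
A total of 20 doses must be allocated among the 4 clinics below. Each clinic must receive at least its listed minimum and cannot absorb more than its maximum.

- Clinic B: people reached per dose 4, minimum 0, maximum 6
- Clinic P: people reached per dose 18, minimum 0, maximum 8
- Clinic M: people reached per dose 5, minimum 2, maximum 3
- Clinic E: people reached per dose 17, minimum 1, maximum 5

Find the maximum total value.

Meeting every minimum uses 0+0+2+1 = 3 doses, leaving 17.
Highest people reached per dose first: Clinic P 18 > Clinic E 17 > Clinic M 5 > Clinic B 4.
Clinic P: +8 to 8 (cap) → 9 left.
Give Clinic E 4 more to hit its cap of 5 → 5 left.
Clinic M: +1 to 3 (cap) → 4 left.
Clinic B: +4 (room for 6) → 4. Pool exhausted.
Total = 4×4 + 18×8 + 5×3 + 17×5 = 260.

260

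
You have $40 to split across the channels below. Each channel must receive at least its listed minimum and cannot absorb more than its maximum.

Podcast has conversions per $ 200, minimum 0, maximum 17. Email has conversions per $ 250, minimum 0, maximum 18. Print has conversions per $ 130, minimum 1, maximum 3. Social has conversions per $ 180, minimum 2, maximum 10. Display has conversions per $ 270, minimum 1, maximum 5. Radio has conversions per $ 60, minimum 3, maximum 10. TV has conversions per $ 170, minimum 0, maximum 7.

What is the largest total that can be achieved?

8720

Meeting every minimum uses 0+0+1+2+1+3+0 = 7 $, leaving 33.
Highest conversions per $ first: Display 270 > Email 250 > Podcast 200 > Social 180 > TV 170 > Print 130 > Radio 60.
Display: +4 to 5 (cap) → 29 left.
Email takes 18 more to reach its cap of 18 → 11 left.
Podcast has room for 17 more but only 11 remain, so it gets 11.
Total = 200×11 + 250×18 + 130×1 + 180×2 + 270×5 + 60×3 = 8720.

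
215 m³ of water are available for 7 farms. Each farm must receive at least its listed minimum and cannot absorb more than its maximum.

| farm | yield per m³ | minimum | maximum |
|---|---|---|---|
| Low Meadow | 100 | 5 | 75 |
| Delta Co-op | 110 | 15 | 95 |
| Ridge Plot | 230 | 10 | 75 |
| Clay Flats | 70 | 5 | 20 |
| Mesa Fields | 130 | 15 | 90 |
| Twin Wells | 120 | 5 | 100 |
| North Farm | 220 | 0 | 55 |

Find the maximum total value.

39600

Meeting every minimum uses 5+15+10+5+15+5+0 = 55 m³, leaving 160.
Highest yield per m³ first: Ridge Plot 230 > North Farm 220 > Mesa Fields 130 > Twin Wells 120 > Delta Co-op 110 > Low Meadow 100 > Clay Flats 70.
Ridge Plot takes 65 more to reach its cap of 75 — 95 left.
North Farm: +55 to 55 (cap) — 40 left.
Mesa Fields: +40 (room for 75) → 55. Pool exhausted.
Total = 100×5 + 110×15 + 230×75 + 70×5 + 130×55 + 120×5 + 220×55 = 39600.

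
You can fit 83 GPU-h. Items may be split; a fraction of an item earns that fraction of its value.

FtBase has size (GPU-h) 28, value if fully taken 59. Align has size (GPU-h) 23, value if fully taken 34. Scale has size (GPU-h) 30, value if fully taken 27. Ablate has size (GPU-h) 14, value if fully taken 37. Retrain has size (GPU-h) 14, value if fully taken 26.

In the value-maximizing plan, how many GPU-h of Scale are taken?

Sort by value density: Ablate 37/14≈2.64, FtBase 59/28≈2.11, Retrain 26/14≈1.86, Align 34/23≈1.48, Scale 27/30≈0.9.
All 14 GPU-h of Ablate fit (value 37) → 69 remain.
Take all of FtBase (28 GPU-h, value 59) → 41 GPU-h left.
Retrain: take in full, 14 GPU-h for value 26 → 27 left.
All 23 GPU-h of Align fit (value 34) → 4 remain.
Fill the last 4 GPU-h with part of Scale: 4/30 of it earns 3.6.

4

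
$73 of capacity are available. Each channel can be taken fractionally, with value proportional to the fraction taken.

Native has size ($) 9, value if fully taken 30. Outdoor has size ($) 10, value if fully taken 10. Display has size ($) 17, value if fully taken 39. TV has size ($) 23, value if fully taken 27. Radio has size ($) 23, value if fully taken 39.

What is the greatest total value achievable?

Rank by value-to-size ratio: Native 30/9≈3.33, Display 39/17≈2.29, Radio 39/23≈1.7, TV 27/23≈1.17, Outdoor 10/10≈1.
Native: take in full, 9 $ for value 30 ; 64 left.
Take all of Display (17 $, value 39) ; 47 $ left.
Radio: take in full, 23 $ for value 39 ; 24 left.
All 23 $ of TV fit (value 27) ; 1 remain.
Fill the last 1 $ with part of Outdoor: 1/10 of it earns 1.
Total value = 136.

136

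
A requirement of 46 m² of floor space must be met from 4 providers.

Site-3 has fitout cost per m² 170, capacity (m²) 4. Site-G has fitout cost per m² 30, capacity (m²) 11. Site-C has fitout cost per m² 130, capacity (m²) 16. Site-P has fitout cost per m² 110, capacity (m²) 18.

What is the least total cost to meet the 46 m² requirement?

4560

Cheapest first:
Site-G (30): use full 11 — 35 m² to go.
Take 18 from Site-P at 110 — need 17 more.
Site-C at 130: take all 16 m² — 1 still needed.
Take 1 from Site-3 at 170 to finish.
Cost = 11×30 + 18×110 + 16×130 + 1×170 = 4560.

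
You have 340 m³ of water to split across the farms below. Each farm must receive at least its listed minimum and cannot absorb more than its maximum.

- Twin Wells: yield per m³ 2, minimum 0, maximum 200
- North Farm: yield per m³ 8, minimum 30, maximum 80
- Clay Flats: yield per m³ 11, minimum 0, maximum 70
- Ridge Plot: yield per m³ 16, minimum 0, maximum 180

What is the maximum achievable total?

4310

Meeting every minimum uses 0+30+0+0 = 30 m³, leaving 310.
Order the farms by yield per m³: Ridge Plot 16 > Clay Flats 11 > North Farm 8 > Twin Wells 2.
Ridge Plot takes 180 more to reach its cap of 180 → 130 left.
Clay Flats takes 70 more to reach its cap of 70 → 60 left.
North Farm takes 50 more to reach its cap of 80 → 10 left.
Only 10 left; Twin Wells takes them to reach 10.
Total = 2×10 + 8×80 + 11×70 + 16×180 = 4310.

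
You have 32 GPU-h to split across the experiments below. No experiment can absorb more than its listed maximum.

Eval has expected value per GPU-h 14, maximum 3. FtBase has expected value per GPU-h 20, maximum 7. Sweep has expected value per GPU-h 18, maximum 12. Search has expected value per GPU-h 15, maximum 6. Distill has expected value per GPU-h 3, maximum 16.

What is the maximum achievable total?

500

Rank by expected value per GPU-h: FtBase 20 > Sweep 18 > Search 15 > Eval 14 > Distill 3.
Give FtBase 7 to hit its cap of 7 → 25 left.
Sweep takes 12 to reach its cap of 12 → 13 left.
Give Search 6 to hit its cap of 6 → 7 left.
Eval takes 3 to reach its cap of 3 → 4 left.
Distill has room for 16 but only 4 remain, so it gets 4.
Total = 14×3 + 20×7 + 18×12 + 15×6 + 3×4 = 500.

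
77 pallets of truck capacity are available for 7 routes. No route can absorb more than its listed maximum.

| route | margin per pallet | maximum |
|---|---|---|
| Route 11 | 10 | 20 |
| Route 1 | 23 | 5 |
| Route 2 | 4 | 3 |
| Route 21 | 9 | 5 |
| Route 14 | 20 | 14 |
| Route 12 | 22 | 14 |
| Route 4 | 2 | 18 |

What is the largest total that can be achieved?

992

Order the routes by margin per pallet: Route 1 23 > Route 12 22 > Route 14 20 > Route 11 10 > Route 21 9 > Route 2 4 > Route 4 2.
Route 1 takes 5 to reach its cap of 5 — 72 left.
Route 12 takes 14 to reach its cap of 14 — 58 left.
Route 14: +14 to 14 (cap) — 44 left.
Give Route 11 20 to hit its cap of 20 — 24 left.
Route 21: +5 to 5 (cap) — 19 left.
Route 2 takes 3 to reach its cap of 3 — 16 left.
Route 4 has room for 18 but only 16 remain, so it gets 16.
Total = 10×20 + 23×5 + 4×3 + 9×5 + 20×14 + 22×14 + 2×16 = 992.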